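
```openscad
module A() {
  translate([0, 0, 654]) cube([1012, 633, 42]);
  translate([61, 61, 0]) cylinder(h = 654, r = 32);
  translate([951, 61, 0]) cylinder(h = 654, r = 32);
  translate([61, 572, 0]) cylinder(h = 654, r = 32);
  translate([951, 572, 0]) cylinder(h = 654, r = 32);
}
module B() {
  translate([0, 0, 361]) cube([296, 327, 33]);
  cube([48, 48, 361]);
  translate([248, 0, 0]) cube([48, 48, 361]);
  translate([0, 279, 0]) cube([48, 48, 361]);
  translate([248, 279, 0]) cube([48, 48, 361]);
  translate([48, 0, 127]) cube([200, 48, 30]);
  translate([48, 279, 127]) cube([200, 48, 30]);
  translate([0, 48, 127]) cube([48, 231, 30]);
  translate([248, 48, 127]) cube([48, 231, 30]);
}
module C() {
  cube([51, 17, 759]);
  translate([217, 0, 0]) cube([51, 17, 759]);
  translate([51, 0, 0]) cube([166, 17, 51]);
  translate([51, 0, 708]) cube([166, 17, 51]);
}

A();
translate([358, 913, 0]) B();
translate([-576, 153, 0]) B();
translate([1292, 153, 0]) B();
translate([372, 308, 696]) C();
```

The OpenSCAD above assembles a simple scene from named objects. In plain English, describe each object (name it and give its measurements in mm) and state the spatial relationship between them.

A is a rectangular dining table. The top is 1012×633×42 mm with its upper surface at z = 696 mm. It stands on four round legs of 64 mm diameter, each leg's bounding box inset 29 mm from the nearest pair of top edges, running from the floor to the underside of the top.

B is a four-legged stool. The seat is 296×327 mm, 33 mm thick, top at z = 394 mm. It stands on four square legs, each 48×48 mm in cross-section, from z = 0 to the seat underside, each flush with a corner of the seat. Four stretchers, 48 mm wide and 30 mm tall, connect adjacent legs with their undersides at z = 127 mm, each running between the inner faces of the legs it joins and aligned with the legs' outer faces on the other axis.

C is a picture frame with a 166×657 mm rectangular opening (x by z) and a uniform 51 mm border on every side. Frame depth is 17 mm along y. It is built from two vertical stiles running the full outside height and two horizontal rails spanning the gap between the stiles.

Three stools sit around the table at the +y, −x, +x sides. The picture frame is on top of the table, centred.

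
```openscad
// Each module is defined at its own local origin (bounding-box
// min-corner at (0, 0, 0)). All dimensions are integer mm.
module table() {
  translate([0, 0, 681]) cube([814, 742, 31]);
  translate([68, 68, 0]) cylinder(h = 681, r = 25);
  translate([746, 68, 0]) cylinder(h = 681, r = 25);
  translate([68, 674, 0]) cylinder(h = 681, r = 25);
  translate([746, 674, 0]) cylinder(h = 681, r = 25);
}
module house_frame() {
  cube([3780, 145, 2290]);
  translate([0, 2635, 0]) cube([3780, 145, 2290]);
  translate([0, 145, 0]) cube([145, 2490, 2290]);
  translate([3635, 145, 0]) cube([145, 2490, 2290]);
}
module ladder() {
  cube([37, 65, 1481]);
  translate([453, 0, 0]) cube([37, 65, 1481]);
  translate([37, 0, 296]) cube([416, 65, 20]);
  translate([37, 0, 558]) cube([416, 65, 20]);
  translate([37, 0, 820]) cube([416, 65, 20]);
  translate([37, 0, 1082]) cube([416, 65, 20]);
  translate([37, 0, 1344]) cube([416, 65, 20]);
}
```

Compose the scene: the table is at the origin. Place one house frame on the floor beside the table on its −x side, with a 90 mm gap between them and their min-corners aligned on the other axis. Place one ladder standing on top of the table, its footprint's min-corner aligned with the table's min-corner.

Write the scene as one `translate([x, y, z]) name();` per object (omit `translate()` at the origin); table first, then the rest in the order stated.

table();
translate([-3870, 0, 0]) house_frame();
translate([0, 0, 712]) ladder();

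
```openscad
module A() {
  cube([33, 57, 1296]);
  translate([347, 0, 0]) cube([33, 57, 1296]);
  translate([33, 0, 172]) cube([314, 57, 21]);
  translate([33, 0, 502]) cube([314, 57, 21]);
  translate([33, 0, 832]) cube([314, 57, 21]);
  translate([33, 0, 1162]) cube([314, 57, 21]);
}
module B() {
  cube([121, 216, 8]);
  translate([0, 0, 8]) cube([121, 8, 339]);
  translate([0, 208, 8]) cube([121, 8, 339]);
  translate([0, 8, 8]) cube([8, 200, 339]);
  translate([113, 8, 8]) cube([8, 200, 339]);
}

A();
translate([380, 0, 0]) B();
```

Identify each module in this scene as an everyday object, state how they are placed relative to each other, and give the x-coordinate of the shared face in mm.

A is a ladder. B is an open box. The open box is against the ladder's +x side, with their −y faces flush. The x-coordinate of the shared face is 380 mm.

The ladder's +x face and the open box's −x face are both at x = 380 mm.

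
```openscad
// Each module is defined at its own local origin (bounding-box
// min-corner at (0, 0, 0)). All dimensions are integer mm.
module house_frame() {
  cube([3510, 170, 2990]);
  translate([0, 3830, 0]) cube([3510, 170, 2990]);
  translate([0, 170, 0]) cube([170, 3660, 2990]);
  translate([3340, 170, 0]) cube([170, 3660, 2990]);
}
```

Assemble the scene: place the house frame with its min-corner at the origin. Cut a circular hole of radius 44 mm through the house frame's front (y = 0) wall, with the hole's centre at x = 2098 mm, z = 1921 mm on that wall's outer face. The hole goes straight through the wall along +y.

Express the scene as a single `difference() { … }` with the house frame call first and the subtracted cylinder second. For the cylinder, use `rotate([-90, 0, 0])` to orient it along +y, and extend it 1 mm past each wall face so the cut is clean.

difference() {
  house_frame();
  translate([2098, -1, 1921]) rotate([-90, 0, 0]) cylinder(h = 172, r = 44);
}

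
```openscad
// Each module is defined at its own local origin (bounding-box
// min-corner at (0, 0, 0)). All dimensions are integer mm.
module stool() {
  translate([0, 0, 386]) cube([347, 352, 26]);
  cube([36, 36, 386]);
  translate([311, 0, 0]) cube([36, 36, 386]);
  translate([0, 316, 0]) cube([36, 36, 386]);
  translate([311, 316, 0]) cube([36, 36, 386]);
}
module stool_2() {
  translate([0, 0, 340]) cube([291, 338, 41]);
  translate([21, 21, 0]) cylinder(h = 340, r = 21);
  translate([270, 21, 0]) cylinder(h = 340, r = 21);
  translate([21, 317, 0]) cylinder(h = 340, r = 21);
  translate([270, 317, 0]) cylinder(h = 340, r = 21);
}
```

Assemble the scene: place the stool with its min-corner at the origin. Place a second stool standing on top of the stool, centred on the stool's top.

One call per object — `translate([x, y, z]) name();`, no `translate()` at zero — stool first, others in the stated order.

stool();
translate([28, 7, 412]) stool_2();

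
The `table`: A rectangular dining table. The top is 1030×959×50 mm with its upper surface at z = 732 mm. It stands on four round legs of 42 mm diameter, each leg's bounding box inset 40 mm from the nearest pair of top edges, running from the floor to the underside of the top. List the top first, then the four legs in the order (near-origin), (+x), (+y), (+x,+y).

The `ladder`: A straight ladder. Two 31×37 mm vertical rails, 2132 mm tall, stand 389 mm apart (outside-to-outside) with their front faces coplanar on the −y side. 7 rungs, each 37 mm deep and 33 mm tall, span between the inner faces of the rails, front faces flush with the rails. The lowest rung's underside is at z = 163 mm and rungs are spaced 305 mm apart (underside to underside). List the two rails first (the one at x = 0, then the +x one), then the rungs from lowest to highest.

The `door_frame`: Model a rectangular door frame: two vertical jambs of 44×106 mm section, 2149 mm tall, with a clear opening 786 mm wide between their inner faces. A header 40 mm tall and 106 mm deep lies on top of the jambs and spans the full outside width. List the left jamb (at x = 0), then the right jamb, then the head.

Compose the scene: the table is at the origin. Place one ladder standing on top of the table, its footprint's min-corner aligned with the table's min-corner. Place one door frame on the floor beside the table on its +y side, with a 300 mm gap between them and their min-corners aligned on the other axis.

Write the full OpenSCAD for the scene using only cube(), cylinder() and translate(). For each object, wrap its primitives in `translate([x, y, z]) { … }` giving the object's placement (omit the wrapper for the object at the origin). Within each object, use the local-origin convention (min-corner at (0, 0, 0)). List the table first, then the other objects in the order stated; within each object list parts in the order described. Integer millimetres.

translate([0, 0, 682]) cube([1030, 959, 50]);
translate([61, 61, 0]) cylinder(h = 682, r = 21);
translate([969, 61, 0]) cylinder(h = 682, r = 21);
translate([61, 898, 0]) cylinder(h = 682, r = 21);
translate([969, 898, 0]) cylinder(h = 682, r = 21);
translate([0, 0, 732]) {
  cube([31, 37, 2132]);
  translate([358, 0, 0]) cube([31, 37, 2132]);
  translate([31, 0, 163]) cube([327, 37, 33]);
  translate([31, 0, 468]) cube([327, 37, 33]);
  translate([31, 0, 773]) cube([327, 37, 33]);
  translate([31, 0, 1078]) cube([327, 37, 33]);
  translate([31, 0, 1383]) cube([327, 37, 33]);
  translate([31, 0, 1688]) cube([327, 37, 33]);
  translate([31, 0, 1993]) cube([327, 37, 33]);
}
translate([0, 1259, 0]) {
  cube([44, 106, 2149]);
  translate([830, 0, 0]) cube([44, 106, 2149]);
  translate([0, 0, 2149]) cube([874, 106, 40]);
}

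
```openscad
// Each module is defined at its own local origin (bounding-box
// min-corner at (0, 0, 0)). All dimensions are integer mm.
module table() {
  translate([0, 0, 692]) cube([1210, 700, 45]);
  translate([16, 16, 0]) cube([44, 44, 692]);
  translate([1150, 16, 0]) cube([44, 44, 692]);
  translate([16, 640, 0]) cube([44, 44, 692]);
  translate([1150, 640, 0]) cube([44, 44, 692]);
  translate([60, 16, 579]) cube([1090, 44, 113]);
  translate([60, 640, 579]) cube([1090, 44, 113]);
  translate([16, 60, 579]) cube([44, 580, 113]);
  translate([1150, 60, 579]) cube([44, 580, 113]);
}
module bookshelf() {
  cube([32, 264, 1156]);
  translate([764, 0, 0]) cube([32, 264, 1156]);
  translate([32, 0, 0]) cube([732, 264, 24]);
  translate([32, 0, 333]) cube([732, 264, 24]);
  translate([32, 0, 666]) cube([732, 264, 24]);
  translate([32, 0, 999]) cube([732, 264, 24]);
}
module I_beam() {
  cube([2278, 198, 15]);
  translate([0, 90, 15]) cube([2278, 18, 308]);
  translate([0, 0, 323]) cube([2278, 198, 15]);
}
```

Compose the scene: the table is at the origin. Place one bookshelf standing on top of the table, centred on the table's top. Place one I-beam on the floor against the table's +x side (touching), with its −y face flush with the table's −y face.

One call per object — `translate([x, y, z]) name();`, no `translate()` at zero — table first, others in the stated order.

table();
translate([207, 218, 737]) bookshelf();
translate([1210, 0, 0]) I_beam();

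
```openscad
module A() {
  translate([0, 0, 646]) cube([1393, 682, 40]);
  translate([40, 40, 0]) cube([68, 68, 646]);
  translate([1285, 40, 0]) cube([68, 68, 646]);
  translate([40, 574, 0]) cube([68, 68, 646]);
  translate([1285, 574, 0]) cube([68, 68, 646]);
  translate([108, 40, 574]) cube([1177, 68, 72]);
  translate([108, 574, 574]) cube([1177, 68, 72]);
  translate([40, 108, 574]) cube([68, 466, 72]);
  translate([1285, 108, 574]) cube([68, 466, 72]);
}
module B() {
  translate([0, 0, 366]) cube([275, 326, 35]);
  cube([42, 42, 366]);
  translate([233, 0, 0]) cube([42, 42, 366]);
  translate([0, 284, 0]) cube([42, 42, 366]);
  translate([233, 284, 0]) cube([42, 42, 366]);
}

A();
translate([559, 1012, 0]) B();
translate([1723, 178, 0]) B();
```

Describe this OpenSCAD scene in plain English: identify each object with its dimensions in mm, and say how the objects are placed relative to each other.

A is a table with a 1393×682 mm rectangular top, 40 mm thick, top surface at z = 686 mm, supported by four 68×68 mm square legs, each inset 40 mm from the nearest pair of top edges, running from the floor. Four apron rails, 68 mm thick and 72 mm tall, run between adjacent legs with their top edges flush with the underside of the top and their outer faces flush with the legs' outer faces.

B is a four-legged stool. The seat is a 275×326×35 mm slab whose top surface is at z = 401 mm; four square legs, each 42×42 mm in cross-section, run from the floor (z = 0) to the underside of the seat, each flush with a corner of the seat.

Two stools sit around the table at the +y, +x sides.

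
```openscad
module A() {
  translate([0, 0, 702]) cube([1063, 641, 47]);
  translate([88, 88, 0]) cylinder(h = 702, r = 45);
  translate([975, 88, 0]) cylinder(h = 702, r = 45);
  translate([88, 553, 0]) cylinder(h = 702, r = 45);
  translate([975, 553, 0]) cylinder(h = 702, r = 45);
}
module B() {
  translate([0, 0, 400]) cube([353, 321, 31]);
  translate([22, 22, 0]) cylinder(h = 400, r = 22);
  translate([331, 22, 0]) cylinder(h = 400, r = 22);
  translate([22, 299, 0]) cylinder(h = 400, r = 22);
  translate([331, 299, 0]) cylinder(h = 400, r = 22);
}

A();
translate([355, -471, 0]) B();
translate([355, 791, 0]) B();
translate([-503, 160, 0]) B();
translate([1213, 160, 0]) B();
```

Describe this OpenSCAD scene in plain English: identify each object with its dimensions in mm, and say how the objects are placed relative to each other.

A is a rectangular dining table. The top is 1063×641×47 mm with its upper surface at z = 749 mm. It stands on four round legs of 90 mm diameter, each leg's bounding box inset 43 mm from the nearest pair of top edges, running from the floor to the underside of the top.

B is a simple wooden stool: a rectangular seat 353 mm (x) by 321 mm (y), 31 mm thick, top face at z = 431 mm, on four round legs, each 44 mm in diameter. The legs rest on z = 0, each leg's axis is inset half a diameter from the nearest pair of seat edges (so the leg's bounding box is flush with the corner).

Four stools sit around the table at the −y, +y, −x, +x sides.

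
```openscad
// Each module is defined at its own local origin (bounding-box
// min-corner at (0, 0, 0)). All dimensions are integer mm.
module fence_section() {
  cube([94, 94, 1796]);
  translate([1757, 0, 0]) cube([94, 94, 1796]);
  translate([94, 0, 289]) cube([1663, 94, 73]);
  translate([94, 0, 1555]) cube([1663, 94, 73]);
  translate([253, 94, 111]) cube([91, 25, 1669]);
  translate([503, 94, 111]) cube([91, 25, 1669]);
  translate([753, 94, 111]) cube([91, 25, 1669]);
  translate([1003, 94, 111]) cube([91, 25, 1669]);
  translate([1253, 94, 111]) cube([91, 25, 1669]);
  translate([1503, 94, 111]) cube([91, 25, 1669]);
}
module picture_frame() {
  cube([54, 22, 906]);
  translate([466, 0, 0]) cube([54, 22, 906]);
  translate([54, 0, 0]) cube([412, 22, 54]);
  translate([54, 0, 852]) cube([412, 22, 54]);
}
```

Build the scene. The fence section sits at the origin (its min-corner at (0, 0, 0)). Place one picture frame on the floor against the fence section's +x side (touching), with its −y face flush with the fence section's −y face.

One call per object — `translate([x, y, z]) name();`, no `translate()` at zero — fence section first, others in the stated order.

fence_section();
translate([1851, 0, 0]) picture_frame();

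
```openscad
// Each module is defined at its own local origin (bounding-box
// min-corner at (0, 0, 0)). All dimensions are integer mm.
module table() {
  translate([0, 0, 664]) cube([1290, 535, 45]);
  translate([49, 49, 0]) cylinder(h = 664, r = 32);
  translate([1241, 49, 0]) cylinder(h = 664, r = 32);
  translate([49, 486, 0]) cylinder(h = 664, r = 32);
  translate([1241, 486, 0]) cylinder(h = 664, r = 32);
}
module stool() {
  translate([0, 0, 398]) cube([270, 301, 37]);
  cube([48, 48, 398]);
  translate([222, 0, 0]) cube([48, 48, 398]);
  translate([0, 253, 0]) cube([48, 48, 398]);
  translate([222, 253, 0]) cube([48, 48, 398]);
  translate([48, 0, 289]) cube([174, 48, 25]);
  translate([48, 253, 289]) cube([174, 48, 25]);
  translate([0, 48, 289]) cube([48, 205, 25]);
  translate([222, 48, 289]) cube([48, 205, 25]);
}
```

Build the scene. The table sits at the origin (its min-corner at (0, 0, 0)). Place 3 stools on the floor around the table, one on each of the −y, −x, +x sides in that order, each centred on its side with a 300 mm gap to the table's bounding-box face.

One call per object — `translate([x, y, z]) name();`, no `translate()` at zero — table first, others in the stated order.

table();
translate([510, -601, 0]) stool();
translate([-570, 117, 0]) stool();
translate([1590, 117, 0]) stool();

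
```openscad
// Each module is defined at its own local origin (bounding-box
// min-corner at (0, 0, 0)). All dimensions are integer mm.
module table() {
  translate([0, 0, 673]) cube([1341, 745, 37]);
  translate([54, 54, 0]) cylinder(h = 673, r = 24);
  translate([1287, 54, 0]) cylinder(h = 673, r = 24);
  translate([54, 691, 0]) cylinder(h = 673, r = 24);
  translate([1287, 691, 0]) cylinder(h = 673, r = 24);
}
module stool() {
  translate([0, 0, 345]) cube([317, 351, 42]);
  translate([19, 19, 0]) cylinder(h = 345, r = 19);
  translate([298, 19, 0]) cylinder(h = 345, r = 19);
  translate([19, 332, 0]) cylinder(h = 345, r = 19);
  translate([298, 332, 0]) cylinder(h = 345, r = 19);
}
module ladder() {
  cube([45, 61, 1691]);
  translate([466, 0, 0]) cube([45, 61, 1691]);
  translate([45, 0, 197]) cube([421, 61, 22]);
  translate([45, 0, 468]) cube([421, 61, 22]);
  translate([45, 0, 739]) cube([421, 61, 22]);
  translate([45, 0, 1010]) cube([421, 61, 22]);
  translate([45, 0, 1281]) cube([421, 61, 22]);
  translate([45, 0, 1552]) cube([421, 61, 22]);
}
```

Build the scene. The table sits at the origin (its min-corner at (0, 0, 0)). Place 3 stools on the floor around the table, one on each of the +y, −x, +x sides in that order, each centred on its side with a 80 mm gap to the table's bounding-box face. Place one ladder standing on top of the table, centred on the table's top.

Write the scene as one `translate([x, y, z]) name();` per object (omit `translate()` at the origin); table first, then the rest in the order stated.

table();
translate([512, 825, 0]) stool();
translate([-397, 197, 0]) stool();
translate([1421, 197, 0]) stool();
translate([415, 342, 710]) ladder();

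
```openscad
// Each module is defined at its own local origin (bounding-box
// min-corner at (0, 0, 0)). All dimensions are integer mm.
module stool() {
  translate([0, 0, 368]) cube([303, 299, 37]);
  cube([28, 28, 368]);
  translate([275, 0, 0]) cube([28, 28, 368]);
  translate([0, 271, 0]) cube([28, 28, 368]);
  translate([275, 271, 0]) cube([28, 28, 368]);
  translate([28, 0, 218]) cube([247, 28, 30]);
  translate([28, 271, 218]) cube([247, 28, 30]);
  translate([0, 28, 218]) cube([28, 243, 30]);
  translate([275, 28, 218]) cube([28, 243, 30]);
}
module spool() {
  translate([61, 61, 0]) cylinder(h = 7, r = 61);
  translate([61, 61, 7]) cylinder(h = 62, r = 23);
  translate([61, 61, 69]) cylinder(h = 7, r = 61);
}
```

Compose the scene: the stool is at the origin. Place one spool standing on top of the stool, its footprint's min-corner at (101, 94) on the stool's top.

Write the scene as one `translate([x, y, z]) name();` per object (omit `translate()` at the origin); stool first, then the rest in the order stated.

stool();
translate([101, 94, 405]) spool();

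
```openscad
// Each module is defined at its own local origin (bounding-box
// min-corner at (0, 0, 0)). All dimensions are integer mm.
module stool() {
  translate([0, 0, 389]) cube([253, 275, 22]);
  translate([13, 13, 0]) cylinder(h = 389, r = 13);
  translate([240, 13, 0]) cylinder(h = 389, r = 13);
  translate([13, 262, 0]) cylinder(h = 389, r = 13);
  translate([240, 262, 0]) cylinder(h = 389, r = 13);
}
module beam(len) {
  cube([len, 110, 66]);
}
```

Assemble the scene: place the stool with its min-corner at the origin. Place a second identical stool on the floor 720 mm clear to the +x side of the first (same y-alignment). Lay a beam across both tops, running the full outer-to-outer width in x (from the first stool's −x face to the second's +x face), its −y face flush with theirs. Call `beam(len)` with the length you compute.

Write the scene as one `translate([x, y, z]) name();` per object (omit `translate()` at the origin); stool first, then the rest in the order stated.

stool();
translate([973, 0, 0]) stool();
translate([0, 0, 411]) beam(1226);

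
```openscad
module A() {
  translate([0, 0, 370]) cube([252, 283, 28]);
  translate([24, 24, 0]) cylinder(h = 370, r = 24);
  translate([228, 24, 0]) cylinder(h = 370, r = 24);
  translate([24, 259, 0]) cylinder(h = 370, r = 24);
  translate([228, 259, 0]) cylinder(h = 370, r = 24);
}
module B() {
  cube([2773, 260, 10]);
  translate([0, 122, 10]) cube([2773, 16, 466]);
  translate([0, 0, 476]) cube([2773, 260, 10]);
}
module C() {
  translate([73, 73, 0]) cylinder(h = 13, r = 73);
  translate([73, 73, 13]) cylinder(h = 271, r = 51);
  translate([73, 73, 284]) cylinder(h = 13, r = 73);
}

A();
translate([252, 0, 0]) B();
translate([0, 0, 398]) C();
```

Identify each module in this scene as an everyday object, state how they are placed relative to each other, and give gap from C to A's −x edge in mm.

A is a stool. B is an I-beam. C is a spool. The I-beam is against the stool's +x side, with their −y faces flush. The spool is on top of the stool. The gap from the spool to the stool's −x edge is 0 mm.

The spool's min-x is at 0; the stool's min-x is 0; gap = 0 mm.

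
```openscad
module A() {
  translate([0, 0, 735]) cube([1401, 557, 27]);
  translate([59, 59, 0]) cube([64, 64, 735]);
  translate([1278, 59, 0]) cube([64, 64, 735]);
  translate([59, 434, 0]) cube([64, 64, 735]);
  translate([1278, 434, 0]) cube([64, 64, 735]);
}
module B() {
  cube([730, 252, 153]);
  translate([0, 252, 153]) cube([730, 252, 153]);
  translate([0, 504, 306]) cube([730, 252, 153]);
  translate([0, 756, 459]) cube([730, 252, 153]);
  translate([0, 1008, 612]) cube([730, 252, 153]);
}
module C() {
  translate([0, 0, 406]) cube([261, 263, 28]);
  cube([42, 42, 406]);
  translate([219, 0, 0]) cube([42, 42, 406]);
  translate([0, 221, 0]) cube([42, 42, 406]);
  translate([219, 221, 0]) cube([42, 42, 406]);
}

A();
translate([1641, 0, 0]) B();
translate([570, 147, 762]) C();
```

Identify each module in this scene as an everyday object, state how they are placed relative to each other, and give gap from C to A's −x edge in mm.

A is a table. B is a staircase. C is a stool. The staircase is on the floor beside the table on its +x side. The stool is on top of the table, centred. The gap from the stool to the table's −x edge is 570 mm.

The stool's min-x is at 570; the table's min-x is 0; gap = 570 mm.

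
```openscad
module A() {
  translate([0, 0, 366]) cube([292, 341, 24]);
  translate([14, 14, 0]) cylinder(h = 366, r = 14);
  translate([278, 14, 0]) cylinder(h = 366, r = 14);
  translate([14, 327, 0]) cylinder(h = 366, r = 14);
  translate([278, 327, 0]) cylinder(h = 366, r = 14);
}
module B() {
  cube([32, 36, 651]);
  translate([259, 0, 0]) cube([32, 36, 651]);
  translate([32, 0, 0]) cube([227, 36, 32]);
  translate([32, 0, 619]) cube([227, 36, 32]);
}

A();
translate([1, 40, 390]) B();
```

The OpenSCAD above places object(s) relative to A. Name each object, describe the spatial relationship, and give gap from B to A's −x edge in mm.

A is a stool. B is a picture frame. The picture frame is on top of the stool. The gap from the picture frame to the stool's −x edge is 1 mm.

The picture frame's min-x is at 1; the stool's min-x is 0; gap = 1 mm.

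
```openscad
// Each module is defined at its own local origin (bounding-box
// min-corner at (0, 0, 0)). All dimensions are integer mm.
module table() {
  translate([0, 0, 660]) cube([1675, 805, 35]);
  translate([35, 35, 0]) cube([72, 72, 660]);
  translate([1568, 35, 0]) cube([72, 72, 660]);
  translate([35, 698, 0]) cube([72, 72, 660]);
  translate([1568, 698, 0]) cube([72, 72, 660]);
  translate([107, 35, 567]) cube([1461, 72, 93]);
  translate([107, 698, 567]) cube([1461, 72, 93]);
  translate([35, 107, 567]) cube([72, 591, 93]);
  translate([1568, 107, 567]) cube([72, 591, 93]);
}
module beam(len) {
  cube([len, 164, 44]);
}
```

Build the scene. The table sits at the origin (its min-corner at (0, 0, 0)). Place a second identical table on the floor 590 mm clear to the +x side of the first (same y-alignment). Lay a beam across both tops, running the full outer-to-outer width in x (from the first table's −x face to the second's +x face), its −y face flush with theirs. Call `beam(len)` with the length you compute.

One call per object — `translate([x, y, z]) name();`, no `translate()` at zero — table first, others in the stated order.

table();
translate([2265, 0, 0]) table();
translate([0, 0, 695]) beam(3940);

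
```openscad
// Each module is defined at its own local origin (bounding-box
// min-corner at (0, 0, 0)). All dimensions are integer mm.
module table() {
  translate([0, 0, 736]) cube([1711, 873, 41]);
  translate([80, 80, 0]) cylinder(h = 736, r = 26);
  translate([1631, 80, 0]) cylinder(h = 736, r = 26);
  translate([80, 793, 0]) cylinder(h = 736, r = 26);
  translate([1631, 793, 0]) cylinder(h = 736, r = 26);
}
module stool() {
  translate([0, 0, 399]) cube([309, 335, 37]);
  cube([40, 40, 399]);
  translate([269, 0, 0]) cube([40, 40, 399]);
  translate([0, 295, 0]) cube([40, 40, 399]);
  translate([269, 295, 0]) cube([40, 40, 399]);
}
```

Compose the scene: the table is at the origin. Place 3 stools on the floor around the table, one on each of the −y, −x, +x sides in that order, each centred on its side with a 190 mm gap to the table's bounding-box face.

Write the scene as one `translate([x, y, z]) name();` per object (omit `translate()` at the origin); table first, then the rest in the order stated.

table();
translate([701, -525, 0]) stool();
translate([-499, 269, 0]) stool();
translate([1901, 269, 0]) stool();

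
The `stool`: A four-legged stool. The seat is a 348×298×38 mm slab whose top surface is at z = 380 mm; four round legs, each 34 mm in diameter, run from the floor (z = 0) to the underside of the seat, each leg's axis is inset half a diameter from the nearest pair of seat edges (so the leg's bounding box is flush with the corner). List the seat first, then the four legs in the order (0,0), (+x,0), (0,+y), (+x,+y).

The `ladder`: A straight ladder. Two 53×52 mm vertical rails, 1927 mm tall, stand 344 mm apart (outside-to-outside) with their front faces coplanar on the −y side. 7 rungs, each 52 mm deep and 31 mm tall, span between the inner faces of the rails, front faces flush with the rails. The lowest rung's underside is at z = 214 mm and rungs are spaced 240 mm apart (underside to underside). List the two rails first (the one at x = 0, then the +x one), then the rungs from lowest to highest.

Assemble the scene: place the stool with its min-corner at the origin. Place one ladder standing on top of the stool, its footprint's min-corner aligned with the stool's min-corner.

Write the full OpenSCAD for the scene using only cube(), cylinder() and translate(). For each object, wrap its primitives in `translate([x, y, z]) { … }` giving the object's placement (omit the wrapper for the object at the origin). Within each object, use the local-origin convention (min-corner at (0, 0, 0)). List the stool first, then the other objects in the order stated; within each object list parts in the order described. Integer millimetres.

translate([0, 0, 342]) cube([348, 298, 38]);
translate([17, 17, 0]) cylinder(h = 342, r = 17);
translate([331, 17, 0]) cylinder(h = 342, r = 17);
translate([17, 281, 0]) cylinder(h = 342, r = 17);
translate([331, 281, 0]) cylinder(h = 342, r = 17);
translate([0, 0, 380]) {
  cube([53, 52, 1927]);
  translate([291, 0, 0]) cube([53, 52, 1927]);
  translate([53, 0, 214]) cube([238, 52, 31]);
  translate([53, 0, 454]) cube([238, 52, 31]);
  translate([53, 0, 694]) cube([238, 52, 31]);
  translate([53, 0, 934]) cube([238, 52, 31]);
  translate([53, 0, 1174]) cube([238, 52, 31]);
  translate([53, 0, 1414]) cube([238, 52, 31]);
  translate([53, 0, 1654]) cube([238, 52, 31]);
}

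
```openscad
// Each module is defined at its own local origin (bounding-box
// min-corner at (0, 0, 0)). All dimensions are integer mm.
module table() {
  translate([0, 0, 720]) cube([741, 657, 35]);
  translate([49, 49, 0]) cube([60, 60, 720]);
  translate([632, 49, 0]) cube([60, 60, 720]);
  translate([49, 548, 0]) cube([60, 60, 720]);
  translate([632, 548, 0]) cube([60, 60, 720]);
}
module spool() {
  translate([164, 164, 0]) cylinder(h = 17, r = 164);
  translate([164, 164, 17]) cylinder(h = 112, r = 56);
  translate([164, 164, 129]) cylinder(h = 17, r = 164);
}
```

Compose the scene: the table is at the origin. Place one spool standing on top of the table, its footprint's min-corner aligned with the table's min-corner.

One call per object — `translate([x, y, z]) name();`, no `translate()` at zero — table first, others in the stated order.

table();
translate([0, 0, 755]) spool();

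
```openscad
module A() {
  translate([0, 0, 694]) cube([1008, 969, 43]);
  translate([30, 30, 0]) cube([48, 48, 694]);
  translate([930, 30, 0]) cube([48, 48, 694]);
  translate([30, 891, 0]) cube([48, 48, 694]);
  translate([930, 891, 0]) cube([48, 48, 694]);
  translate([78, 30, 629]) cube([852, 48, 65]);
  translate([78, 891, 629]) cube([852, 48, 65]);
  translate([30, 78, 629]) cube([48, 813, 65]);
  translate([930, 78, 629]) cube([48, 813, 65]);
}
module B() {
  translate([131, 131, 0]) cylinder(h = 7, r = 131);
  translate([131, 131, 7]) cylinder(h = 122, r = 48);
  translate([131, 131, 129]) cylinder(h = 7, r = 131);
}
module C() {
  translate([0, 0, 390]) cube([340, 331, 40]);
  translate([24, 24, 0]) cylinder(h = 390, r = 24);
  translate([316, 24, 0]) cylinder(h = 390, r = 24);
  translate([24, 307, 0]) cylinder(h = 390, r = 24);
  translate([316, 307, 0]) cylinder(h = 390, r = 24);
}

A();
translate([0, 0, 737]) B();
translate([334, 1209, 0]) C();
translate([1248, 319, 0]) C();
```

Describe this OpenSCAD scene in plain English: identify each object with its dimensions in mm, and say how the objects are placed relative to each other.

A is a table with a 1008×969 mm rectangular top, 43 mm thick, top surface at z = 737 mm, supported by four 48×48 mm square legs, each inset 30 mm from the nearest pair of top edges, running from the floor. Four apron rails, 48 mm thick and 65 mm tall, run between adjacent legs with their top edges flush with the underside of the top and their outer faces flush with the legs' outer faces.

B is a spool: two coaxial disc flanges of radius 131 mm and thickness 7 mm, joined by a core cylinder of radius 48 mm and height 122 mm. The lower flange rests on z = 0 and the three cylinders share a vertical axis.

C is a four-legged stool. The seat is 340×331 mm, 40 mm thick, top at z = 430 mm. It stands on four round legs, each 48 mm in diameter, from z = 0 to the seat underside, each leg's axis is inset half a diameter from the nearest pair of seat edges (so the leg's bounding box is flush with the corner).

The spool is on top of the table. Two stools sit around the table at the +y, +x sides.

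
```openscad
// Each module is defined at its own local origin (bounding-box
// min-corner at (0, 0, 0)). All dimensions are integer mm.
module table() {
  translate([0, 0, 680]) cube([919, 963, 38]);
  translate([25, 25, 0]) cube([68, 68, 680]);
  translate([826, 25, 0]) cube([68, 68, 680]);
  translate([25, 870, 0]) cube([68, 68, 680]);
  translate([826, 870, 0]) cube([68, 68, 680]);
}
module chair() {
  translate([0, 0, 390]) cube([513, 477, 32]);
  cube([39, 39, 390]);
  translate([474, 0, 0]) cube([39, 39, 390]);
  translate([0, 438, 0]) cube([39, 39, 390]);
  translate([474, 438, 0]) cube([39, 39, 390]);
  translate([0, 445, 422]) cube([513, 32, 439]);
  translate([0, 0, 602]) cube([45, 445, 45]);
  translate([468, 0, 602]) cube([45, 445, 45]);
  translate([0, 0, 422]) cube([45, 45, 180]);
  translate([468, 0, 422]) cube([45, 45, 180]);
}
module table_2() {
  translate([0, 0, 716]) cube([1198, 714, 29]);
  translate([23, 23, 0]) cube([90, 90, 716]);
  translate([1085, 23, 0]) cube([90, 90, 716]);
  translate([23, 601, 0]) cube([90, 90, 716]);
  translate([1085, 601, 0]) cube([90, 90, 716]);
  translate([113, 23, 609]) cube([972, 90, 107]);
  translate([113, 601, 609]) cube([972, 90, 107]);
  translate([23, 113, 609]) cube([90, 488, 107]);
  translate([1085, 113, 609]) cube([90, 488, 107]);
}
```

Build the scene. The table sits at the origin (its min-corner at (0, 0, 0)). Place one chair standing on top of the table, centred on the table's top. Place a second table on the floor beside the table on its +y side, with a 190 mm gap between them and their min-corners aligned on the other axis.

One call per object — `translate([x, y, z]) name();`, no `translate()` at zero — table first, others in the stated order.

table();
translate([203, 243, 718]) chair();
translate([0, 1153, 0]) table_2();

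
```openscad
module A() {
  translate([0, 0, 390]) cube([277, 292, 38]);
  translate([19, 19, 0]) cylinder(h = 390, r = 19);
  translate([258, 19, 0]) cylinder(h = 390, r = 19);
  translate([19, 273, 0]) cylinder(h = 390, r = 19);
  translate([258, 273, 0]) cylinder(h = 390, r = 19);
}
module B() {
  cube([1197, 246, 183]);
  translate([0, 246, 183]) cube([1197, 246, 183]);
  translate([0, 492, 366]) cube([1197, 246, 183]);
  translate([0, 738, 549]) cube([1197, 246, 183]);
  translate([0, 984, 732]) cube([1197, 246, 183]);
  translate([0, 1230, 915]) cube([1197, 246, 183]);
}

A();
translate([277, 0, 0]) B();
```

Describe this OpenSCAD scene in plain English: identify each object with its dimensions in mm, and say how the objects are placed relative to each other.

A is a four-legged stool. The seat is 277×292 mm, 38 mm thick, top at z = 428 mm. It stands on four round legs, each 38 mm in diameter, from z = 0 to the seat underside, each leg's axis is inset half a diameter from the nearest pair of seat edges (so the leg's bounding box is flush with the corner).

B is a run of 6 identical solid stair steps. Each tread is 1197×246 mm and each step block is 183 mm high. Step 1 rests on the floor; step k is offset from step 1 by (k−1)×246 mm in y and (k−1)×183 mm in z.

The staircase is against the stool's +x side, with their −y faces flush.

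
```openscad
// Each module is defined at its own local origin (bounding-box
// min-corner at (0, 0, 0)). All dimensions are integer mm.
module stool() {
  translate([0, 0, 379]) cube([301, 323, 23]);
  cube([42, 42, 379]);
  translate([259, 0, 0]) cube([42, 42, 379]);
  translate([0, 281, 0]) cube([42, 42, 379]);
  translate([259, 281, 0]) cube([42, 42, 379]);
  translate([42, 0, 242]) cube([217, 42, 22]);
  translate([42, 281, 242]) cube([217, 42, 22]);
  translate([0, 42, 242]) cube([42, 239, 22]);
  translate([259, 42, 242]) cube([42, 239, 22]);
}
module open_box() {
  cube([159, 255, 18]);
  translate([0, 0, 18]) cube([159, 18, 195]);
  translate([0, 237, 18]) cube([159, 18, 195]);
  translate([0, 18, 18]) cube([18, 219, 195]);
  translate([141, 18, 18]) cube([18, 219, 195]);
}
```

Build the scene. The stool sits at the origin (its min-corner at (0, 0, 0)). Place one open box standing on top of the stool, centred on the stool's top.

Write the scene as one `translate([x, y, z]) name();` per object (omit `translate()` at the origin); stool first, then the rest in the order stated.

stool();
translate([71, 34, 402]) open_box();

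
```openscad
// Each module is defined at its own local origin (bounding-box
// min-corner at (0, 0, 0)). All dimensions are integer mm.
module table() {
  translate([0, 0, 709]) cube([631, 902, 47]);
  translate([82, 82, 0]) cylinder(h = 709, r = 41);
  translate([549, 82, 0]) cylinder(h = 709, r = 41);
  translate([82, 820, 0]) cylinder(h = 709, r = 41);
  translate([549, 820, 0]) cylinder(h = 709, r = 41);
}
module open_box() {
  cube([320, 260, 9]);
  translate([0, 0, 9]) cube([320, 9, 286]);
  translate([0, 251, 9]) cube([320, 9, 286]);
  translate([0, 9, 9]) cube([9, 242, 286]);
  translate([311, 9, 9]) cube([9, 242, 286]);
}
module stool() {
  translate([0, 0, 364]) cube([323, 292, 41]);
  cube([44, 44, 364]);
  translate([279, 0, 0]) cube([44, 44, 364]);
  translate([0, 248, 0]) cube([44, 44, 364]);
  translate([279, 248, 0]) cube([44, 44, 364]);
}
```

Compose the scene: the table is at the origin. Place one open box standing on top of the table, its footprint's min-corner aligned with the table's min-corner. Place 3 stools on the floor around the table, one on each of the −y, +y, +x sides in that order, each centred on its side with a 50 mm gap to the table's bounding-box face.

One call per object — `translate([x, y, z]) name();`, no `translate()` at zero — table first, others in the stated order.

table();
translate([0, 0, 756]) open_box();
translate([154, -342, 0]) stool();
translate([154, 952, 0]) stool();
translate([681, 305, 0]) stool();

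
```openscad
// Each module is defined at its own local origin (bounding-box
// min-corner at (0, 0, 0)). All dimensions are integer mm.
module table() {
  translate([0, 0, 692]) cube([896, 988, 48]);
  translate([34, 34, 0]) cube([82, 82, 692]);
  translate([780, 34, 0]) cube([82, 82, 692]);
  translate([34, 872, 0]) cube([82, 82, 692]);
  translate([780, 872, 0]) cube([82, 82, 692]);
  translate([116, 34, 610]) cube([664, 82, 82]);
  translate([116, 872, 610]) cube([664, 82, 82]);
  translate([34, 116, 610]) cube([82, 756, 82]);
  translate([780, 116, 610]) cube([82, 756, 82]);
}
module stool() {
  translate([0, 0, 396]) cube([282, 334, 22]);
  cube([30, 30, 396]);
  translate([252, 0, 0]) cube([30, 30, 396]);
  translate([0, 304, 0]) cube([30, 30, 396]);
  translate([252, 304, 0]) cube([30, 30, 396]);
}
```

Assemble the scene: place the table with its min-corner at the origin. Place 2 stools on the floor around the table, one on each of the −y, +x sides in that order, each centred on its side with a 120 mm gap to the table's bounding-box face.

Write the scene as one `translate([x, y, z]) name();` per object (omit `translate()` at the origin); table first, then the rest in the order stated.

table();
translate([307, -454, 0]) stool();
translate([1016, 327, 0]) stool();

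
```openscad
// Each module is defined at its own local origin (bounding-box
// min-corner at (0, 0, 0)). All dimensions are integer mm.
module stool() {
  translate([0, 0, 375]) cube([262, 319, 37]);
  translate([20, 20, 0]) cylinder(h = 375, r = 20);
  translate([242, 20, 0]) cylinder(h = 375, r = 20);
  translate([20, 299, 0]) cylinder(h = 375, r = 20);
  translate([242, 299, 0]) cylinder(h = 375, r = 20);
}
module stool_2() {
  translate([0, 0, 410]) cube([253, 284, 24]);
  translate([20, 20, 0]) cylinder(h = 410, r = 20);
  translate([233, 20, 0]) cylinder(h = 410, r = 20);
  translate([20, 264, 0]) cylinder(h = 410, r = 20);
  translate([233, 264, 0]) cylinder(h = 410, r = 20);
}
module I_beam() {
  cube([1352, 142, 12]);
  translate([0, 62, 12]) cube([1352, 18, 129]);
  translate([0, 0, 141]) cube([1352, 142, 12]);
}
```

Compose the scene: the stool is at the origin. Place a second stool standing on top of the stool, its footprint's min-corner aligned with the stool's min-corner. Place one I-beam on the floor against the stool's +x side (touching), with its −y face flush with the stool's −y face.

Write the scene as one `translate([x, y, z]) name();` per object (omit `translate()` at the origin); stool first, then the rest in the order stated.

stool();
translate([0, 0, 412]) stool_2();
translate([262, 0, 0]) I_beam();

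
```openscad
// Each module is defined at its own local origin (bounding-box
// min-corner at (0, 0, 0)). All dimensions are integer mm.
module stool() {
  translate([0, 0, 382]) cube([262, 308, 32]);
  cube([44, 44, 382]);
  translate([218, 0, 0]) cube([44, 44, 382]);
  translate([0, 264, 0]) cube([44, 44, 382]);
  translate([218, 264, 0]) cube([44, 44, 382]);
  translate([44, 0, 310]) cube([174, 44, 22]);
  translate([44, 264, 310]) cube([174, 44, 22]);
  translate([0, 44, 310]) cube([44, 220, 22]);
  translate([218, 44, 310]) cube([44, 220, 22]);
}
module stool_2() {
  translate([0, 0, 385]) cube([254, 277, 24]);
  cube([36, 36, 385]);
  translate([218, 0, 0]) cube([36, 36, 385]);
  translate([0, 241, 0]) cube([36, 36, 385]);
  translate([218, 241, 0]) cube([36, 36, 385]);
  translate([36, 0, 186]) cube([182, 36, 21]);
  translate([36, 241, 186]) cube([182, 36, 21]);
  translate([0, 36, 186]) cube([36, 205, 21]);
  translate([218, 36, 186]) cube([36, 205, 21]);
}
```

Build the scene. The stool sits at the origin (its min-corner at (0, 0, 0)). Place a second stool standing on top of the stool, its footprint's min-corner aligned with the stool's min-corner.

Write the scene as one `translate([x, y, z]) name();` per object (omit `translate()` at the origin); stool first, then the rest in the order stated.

stool();
translate([0, 0, 414]) stool_2();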